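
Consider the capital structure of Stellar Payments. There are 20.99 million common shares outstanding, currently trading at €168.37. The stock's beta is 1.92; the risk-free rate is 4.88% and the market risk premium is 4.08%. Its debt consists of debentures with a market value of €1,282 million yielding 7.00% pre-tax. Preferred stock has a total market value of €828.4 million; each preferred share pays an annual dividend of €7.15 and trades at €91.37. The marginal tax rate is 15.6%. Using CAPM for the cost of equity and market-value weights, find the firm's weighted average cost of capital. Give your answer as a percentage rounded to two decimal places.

Cost of equity via CAPM: Re = 4.88% + 1.92 × 4.08% = 12.7136%.
Cost of preferred: Rp = 7.15 / 91.37 = 7.8253%.
Market value of equity E = 168.37 × 20.99m = 3534.0863m.
Total capital V = 3534.0863 + 828.4 + 1282 = 5644.4863.
Equity: weight = 3534.0863/5644.4863 = 0.6261; cost = 12.7136%.
Preferred: weight = 828.4/5644.4863 = 0.1468; cost = 7.8253%.
Debentures: weight = 1282/5644.4863 = 0.2271; after-tax cost = 7% × (1 − 15.6%) = 5.9080%.
WACC = 0.6261 × 12.7136% + 0.1468 × 7.8253% + 0.2271 × 5.9080% = 10.4505%.

10.45%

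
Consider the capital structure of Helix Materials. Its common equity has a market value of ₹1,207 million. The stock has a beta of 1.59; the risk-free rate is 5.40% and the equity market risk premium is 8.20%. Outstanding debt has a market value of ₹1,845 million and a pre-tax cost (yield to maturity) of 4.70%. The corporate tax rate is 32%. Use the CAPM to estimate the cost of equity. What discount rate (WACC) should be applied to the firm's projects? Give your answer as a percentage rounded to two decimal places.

Cost of equity via CAPM: Re = 5.4% + 1.59 × 8.2% = 18.4380%.
Total capital V = 1207 + 1845 = 3052.
Equity: weight = 1207/3052 = 0.3955; cost = 18.438%.
Debt: weight = 1845/3052 = 0.6045; after-tax cost = 4.7% × (1 − 32%) = 3.1960%.
WACC = 0.3955 × 18.4380% + 0.6045 × 3.1960% = 9.2239%.

9.22%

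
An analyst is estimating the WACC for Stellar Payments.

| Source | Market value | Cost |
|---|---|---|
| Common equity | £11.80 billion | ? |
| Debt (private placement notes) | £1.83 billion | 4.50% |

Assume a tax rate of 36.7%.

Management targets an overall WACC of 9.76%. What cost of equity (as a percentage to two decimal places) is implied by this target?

Total capital V = 11.8 + 1.83 = 13.63.
Equity weight = 11.8/13.63 = 0.8657.
Private placement notes weight = 1.83/13.63 = 0.1343.
Debt contribution = 0.1343 × 4.5% × (1 − 36.7%) = 0.3824%.
Required equity contribution = 9.76% − 0.3824% = 9.3776%.
Re = 9.3776% / 0.8657 = 10.8319%.

10.83%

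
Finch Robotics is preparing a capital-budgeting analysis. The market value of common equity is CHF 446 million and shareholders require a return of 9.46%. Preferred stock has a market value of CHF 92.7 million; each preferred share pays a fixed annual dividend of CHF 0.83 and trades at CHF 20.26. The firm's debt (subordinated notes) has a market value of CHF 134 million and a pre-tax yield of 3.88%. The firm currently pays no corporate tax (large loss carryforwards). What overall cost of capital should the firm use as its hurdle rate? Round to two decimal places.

Cost of preferred: Rp = 0.83 / 20.26 = 4.0967%.
Total capital V = 446 + 92.7 + 134 = 672.7.
Equity: weight = 446/672.7 = 0.6630; cost = 9.46%.
Preferred: weight = 92.7/672.7 = 0.1378; cost = 4.0967%.
Subordinated notes: weight = 134/672.7 = 0.1992; after-tax cost = 3.88% × (1 − 0%) = 3.8800%.
WACC = 0.6630 × 9.4600% + 0.1378 × 4.0967% + 0.1992 × 3.8800% = 7.6094%.

7.61%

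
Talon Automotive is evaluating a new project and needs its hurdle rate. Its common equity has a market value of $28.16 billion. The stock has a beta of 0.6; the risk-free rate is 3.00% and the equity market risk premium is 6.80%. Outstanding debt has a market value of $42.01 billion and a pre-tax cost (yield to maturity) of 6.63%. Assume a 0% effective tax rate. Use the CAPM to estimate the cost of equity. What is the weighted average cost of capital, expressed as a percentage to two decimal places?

Cost of equity via CAPM: Re = 3.0% + 0.6 × 6.8% = 7.0800%.
Total capital V = 28.16 + 42.01 = 70.17.
Equity: weight = 28.16/70.17 = 0.4013; cost = 7.08%.
Debt: weight = 42.01/70.17 = 0.5987; after-tax cost = 6.63% × (1 − 0%) = 6.6300%.
WACC = 0.4013 × 7.0800% + 0.5987 × 6.6300% = 6.8106%.

6.81%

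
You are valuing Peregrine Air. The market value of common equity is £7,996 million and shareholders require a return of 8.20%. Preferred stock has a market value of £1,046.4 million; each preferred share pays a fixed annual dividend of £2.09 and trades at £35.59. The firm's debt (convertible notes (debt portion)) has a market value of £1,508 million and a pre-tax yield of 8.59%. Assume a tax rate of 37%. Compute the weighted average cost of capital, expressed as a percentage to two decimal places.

7.57%

Cost of preferred: Rp = 2.09 / 35.59 = 5.8724%.
Total capital V = 7996 + 1046.4 + 1508 = 10550.4.
Equity: weight = 7996/10550.4 = 0.7579; cost = 8.2%.
Preferred: weight = 1046.4/10550.4 = 0.0992; cost = 5.8724%.
Convertible notes (debt portion): weight = 1508/10550.4 = 0.1429; after-tax cost = 8.59% × (1 − 37%) = 5.4117%.
WACC = 0.7579 × 8.2000% + 0.0992 × 5.8724% + 0.1429 × 5.4117% = 7.5706%.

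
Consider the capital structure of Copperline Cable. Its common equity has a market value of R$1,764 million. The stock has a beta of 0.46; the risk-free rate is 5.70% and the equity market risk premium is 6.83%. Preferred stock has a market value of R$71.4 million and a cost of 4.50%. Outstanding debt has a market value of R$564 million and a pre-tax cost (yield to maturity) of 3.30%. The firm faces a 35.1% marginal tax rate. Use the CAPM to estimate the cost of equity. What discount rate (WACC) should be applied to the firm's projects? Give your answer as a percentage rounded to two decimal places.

7.14%

Cost of equity via CAPM: Re = 5.7% + 0.46 × 6.83% = 8.8418%.
Total capital V = 1764 + 71.4 + 564 = 2399.4.
Equity: weight = 1764/2399.4 = 0.7352; cost = 8.8418%.
Preferred: weight = 71.4/2399.4 = 0.0298; cost = 4.5%.
Debt: weight = 564/2399.4 = 0.2351; after-tax cost = 3.3% × (1 − 35.1%) = 2.1417%.
WACC = 0.7352 × 8.8418% + 0.0298 × 4.5000% + 0.2351 × 2.1417% = 7.1377%.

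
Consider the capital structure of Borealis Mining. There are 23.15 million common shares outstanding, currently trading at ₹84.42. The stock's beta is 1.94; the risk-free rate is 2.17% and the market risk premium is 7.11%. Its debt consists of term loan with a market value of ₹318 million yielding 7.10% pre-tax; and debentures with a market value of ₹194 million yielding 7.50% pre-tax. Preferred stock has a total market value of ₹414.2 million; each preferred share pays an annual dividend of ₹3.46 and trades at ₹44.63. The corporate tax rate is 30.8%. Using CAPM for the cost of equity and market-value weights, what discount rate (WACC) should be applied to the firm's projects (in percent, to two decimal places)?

12.84%

Cost of equity via CAPM: Re = 2.17% + 1.94 × 7.11% = 15.9634%.
Cost of preferred: Rp = 3.46 / 44.63 = 7.7526%.
Market value of equity E = 84.42 × 23.15m = 1954.323m.
Total capital V = 1954.323 + 414.2 + 318 + 194 = 2880.523.
Equity: weight = 1954.323/2880.523 = 0.6785; cost = 15.9634%.
Preferred: weight = 414.2/2880.523 = 0.1438; cost = 7.7526%.
Term loan: weight = 318/2880.523 = 0.1104; after-tax cost = 7.1% × (1 − 30.8%) = 4.9132%.
Debentures: weight = 194/2880.523 = 0.0673; after-tax cost = 7.5% × (1 − 30.8%) = 5.1900%.
WACC = 0.6785 × 15.9634% + 0.1438 × 7.7526% + 0.1104 × 4.9132% + 0.0673 × 5.1900% = 12.8373%.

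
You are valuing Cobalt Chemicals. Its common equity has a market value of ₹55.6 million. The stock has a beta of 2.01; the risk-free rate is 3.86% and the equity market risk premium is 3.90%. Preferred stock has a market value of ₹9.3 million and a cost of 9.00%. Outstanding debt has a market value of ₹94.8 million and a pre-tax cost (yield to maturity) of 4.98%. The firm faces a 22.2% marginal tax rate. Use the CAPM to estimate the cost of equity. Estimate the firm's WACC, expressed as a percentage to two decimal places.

Cost of equity via CAPM: Re = 3.86% + 2.01 × 3.9% = 11.6990%.
Total capital V = 55.6 + 9.3 + 94.8 = 159.7.
Equity: weight = 55.6/159.7 = 0.3482; cost = 11.699%.
Preferred: weight = 9.3/159.7 = 0.0582; cost = 9%.
Debt: weight = 94.8/159.7 = 0.5936; after-tax cost = 4.98% × (1 − 22.2%) = 3.8744%.
WACC = 0.3482 × 11.6990% + 0.0582 × 9.0000% + 0.5936 × 3.8744% = 6.8971%.

6.90%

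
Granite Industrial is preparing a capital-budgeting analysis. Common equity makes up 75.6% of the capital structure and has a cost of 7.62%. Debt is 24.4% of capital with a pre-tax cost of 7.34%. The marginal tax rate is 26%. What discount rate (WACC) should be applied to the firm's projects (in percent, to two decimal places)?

After-tax cost of debt = 7.34% × (1 − 26%) = 5.4316%.
WACC = 0.756 × 7.6200% + 0.244 × 5.4316% = 7.0860%.

7.09%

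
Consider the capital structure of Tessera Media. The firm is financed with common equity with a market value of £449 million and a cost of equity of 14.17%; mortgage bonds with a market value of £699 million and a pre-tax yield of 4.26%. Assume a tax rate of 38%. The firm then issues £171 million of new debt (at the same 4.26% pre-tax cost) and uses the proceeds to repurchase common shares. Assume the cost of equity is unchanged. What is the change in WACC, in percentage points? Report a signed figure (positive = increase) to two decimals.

Current WACC:
Total capital V = 449 + 699 = 1148.
Equity: weight = 449/1148 = 0.3911; cost = 14.17%.
Mortgage bonds: weight = 699/1148 = 0.6089; after-tax cost = 4.26% × (1 − 38%) = 2.6412%.
WACC = 0.3911 × 14.1700% + 0.6089 × 2.6412% = 7.1503%.
After the change:
Total capital V = 278 + 870 = 1148.
Equity: weight = 278/1148 = 0.2422; cost = 14.17%.
Mortgage bonds: weight = 870/1148 = 0.7578; after-tax cost = 4.26% × (1 − 38%) = 2.6412%.
WACC = 0.2422 × 14.1700% + 0.7578 × 2.6412% = 5.4330%.
Change in WACC = 5.4330% − 7.1503% = -1.7173 pp.

-1.72 pp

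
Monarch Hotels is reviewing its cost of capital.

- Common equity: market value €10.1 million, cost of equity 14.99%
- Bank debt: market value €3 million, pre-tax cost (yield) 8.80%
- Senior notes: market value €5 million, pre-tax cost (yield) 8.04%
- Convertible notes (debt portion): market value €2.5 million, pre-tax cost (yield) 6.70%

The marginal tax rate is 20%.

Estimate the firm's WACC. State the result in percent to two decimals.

10.59%

Total capital V = 10.1 + 3 + 5 + 2.5 = 20.6.
Equity: weight = 10.1/20.6 = 0.4903; cost = 14.99%.
Bank debt: weight = 3/20.6 = 0.1456; after-tax cost = 8.8% × (1 − 20%) = 7.0400%.
Senior notes: weight = 5/20.6 = 0.2427; after-tax cost = 8.04% × (1 − 20%) = 6.4320%.
Convertible notes (debt portion): weight = 2.5/20.6 = 0.1214; after-tax cost = 6.7% × (1 − 20%) = 5.3600%.
WACC = 0.4903 × 14.9900% + 0.1456 × 7.0400% + 0.2427 × 6.4320% + 0.1214 × 5.3600% = 10.5864%.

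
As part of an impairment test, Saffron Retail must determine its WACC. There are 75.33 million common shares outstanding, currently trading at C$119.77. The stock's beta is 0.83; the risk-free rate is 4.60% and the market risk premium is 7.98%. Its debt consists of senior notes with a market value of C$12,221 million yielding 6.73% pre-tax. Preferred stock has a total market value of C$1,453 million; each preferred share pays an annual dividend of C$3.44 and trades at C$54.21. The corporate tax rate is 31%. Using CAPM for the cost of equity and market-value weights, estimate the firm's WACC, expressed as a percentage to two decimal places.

Cost of equity via CAPM: Re = 4.6% + 0.83 × 7.98% = 11.2234%.
Cost of preferred: Rp = 3.44 / 54.21 = 6.3457%.
Market value of equity E = 119.77 × 75.33m = 9022.2741m.
Total capital V = 9022.2741 + 1453 + 12221 = 22696.2741.
Equity: weight = 9022.2741/22696.2741 = 0.3975; cost = 11.2234%.
Preferred: weight = 1453/22696.2741 = 0.0640; cost = 6.3457%.
Senior notes: weight = 12221/22696.2741 = 0.5385; after-tax cost = 6.73% × (1 − 31%) = 4.6437%.
WACC = 0.3975 × 11.2234% + 0.0640 × 6.3457% + 0.5385 × 4.6437% = 7.3682%.

7.37%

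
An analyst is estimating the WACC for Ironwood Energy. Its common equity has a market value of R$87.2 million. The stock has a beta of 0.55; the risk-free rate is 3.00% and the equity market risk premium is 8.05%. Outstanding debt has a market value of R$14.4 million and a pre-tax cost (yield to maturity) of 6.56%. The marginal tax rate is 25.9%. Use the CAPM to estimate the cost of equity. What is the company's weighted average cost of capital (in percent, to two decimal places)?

7.06%

Cost of equity via CAPM: Re = 3.0% + 0.55 × 8.05% = 7.4275%.
Total capital V = 87.2 + 14.4 = 101.6.
Equity: weight = 87.2/101.6 = 0.8583; cost = 7.4275%.
Debt: weight = 14.4/101.6 = 0.1417; after-tax cost = 6.56% × (1 − 25.9%) = 4.8610%.
WACC = 0.8583 × 7.4275% + 0.1417 × 4.8610% = 7.0637%.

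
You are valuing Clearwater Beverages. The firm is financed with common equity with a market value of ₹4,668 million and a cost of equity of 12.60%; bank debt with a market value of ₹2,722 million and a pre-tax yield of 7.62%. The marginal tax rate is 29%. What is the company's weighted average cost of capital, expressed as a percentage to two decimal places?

9.95%

Total capital V = 4668 + 2722 = 7390.
Equity: weight = 4668/7390 = 0.6317; cost = 12.6%.
Bank debt: weight = 2722/7390 = 0.3683; after-tax cost = 7.62% × (1 − 29%) = 5.4102%.
WACC = 0.6317 × 12.6000% + 0.3683 × 5.4102% = 9.9517%.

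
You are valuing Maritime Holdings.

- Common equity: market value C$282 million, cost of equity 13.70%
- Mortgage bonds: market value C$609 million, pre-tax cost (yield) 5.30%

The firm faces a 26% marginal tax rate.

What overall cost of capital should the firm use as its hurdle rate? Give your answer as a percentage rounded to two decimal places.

7.02%

Total capital V = 282 + 609 = 891.
Equity: weight = 282/891 = 0.3165; cost = 13.7%.
Mortgage bonds: weight = 609/891 = 0.6835; after-tax cost = 5.3% × (1 − 26%) = 3.9220%.
WACC = 0.3165 × 13.7000% + 0.6835 × 3.9220% = 7.0167%.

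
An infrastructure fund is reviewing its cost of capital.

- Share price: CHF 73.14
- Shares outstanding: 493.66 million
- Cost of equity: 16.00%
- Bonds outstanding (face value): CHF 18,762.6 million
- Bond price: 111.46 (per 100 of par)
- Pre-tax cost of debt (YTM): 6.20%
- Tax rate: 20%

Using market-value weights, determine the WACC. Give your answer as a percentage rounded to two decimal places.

11.95%

Market value of equity E = 73.14 × 493.66m = 36106.2924m. Market value of debt D = 18762.6m × 111.46/100 = 20912.79396m.
Total capital V = 36106.2924 + 20912.79396 = 57019.08636.
Equity: weight = 36106.2924/57019.08636 = 0.6332; cost = 16%.
Bonds outstanding: weight = 20912.79396/57019.08636 = 0.3668; after-tax cost = 6.2% × (1 − 20%) = 4.9600%.
WACC = 0.6332 × 16.0000% + 0.3668 × 4.9600% = 11.9509%.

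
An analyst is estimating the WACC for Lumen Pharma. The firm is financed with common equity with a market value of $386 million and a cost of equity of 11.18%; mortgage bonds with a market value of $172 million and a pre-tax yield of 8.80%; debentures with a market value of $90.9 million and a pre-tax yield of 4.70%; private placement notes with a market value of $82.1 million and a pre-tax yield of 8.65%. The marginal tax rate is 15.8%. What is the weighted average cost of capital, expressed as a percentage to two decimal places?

Total capital V = 386 + 172 + 90.9 + 82.1 = 731.
Equity: weight = 386/731 = 0.5280; cost = 11.18%.
Mortgage bonds: weight = 172/731 = 0.2353; after-tax cost = 8.8% × (1 − 15.8%) = 7.4096%.
Debentures: weight = 90.9/731 = 0.1244; after-tax cost = 4.7% × (1 − 15.8%) = 3.9574%.
Private placement notes: weight = 82.1/731 = 0.1123; after-tax cost = 8.65% × (1 − 15.8%) = 7.2833%.
WACC = 0.5280 × 11.1800% + 0.2353 × 7.4096% + 0.1244 × 3.9574% + 0.1123 × 7.2833% = 8.9571%.

8.96%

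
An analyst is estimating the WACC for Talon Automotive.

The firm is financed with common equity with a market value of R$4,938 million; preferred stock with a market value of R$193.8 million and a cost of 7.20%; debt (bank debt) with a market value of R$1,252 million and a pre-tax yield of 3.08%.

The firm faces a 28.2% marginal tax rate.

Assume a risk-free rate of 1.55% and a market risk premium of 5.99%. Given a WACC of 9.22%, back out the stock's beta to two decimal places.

1.59

Total capital V = 4938 + 193.8 + 1252 = 6383.8.
Equity weight = 4938/6383.8 = 0.7735.
Preferred weight = 193.8/6383.8 = 0.0304.
Bank debt weight = 1252/6383.8 = 0.1961.
Debt contribution = 0.1961 × 3.08% × (1 − 28.2%) = 0.4337%.
Preferred contribution = 0.0304 × 7.2% = 0.2186%.
Required equity contribution = 9.22% − 0.6523% = 8.5677%  ⇒  Re = 11.0763%.
CAPM: 11.0763% = 1.55% + β × 5.99%  ⇒  β = 1.5904.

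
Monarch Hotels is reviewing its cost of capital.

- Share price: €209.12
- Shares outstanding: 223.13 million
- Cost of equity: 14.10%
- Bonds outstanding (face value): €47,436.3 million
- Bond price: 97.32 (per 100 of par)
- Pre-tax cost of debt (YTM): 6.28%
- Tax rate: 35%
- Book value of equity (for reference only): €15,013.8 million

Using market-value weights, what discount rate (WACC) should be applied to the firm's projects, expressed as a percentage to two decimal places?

9.12%

Market value of equity E = 209.12 × 223.13m = 46660.9456m. Market value of debt D = 47436.3m × 97.32/100 = 46165.00716m.
Total capital V = 46660.9456 + 46165.00716 = 92825.95276.
Equity: weight = 46660.9456/92825.95276 = 0.5027; cost = 14.1%.
Bonds outstanding: weight = 46165.00716/92825.95276 = 0.4973; after-tax cost = 6.28% × (1 − 35%) = 4.0820%.
WACC = 0.5027 × 14.1000% + 0.4973 × 4.0820% = 9.1178%.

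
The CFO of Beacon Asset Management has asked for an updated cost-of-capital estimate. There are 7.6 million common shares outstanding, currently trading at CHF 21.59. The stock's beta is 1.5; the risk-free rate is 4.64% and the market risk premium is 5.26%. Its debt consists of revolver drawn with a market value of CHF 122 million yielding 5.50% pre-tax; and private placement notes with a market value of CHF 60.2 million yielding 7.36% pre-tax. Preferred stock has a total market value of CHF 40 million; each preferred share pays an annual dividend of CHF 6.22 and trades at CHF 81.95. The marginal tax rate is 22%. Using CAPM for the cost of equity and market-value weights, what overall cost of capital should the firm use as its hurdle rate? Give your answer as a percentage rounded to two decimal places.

Cost of equity via CAPM: Re = 4.64% + 1.5 × 5.26% = 12.5300%.
Cost of preferred: Rp = 6.22 / 81.95 = 7.5900%.
Market value of equity E = 21.59 × 7.6m = 164.084m.
Total capital V = 164.084 + 40 + 122 + 60.2 = 386.284.
Equity: weight = 164.084/386.284 = 0.4248; cost = 12.53%.
Preferred: weight = 40/386.284 = 0.1036; cost = 7.59%.
Revolver drawn: weight = 122/386.284 = 0.3158; after-tax cost = 5.5% × (1 − 22%) = 4.2900%.
Private placement notes: weight = 60.2/386.284 = 0.1558; after-tax cost = 7.36% × (1 − 22%) = 5.7408%.
WACC = 0.4248 × 12.5300% + 0.1036 × 7.5900% + 0.3158 × 4.2900% + 0.1558 × 5.7408% = 8.3580%.

8.36%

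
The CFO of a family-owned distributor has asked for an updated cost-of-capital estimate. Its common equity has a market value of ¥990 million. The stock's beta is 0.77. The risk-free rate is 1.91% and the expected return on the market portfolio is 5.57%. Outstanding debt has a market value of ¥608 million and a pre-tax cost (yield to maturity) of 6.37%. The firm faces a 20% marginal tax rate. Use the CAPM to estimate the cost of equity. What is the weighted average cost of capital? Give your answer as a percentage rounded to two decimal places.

4.87%

Market risk premium = 5.57% − 1.91% = 3.66%.
Cost of equity via CAPM: Re = 1.91% + 0.77 × 3.66% = 4.7282%.
Total capital V = 990 + 608 = 1598.
Equity: weight = 990/1598 = 0.6195; cost = 4.7282%.
Debt: weight = 608/1598 = 0.3805; after-tax cost = 6.37% × (1 − 20%) = 5.0960%.
WACC = 0.6195 × 4.7282% + 0.3805 × 5.0960% = 4.8681%.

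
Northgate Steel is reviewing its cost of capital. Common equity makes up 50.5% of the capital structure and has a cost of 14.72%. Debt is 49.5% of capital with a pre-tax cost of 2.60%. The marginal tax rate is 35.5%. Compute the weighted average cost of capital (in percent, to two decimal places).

After-tax cost of debt = 2.6% × (1 − 35.5%) = 1.6770%.
WACC = 0.505 × 14.7200% + 0.495 × 1.6770% = 8.2637%.

8.26%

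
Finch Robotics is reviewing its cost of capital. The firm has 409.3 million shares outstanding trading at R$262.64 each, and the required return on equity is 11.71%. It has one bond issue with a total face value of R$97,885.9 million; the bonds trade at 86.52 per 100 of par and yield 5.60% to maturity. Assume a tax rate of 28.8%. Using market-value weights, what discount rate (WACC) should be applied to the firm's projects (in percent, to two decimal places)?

8.31%

Market value of equity E = 262.64 × 409.3m = 107498.552m. Market value of debt D = 97885.9m × 86.52/100 = 84690.88068m.
Total capital V = 107498.552 + 84690.88068 = 192189.43268.
Equity: weight = 107498.552/192189.43268 = 0.5593; cost = 11.71%.
Bonds outstanding: weight = 84690.88068/192189.43268 = 0.4407; after-tax cost = 5.6% × (1 − 28.8%) = 3.9872%.
WACC = 0.5593 × 11.7100% + 0.4407 × 3.9872% = 8.3068%.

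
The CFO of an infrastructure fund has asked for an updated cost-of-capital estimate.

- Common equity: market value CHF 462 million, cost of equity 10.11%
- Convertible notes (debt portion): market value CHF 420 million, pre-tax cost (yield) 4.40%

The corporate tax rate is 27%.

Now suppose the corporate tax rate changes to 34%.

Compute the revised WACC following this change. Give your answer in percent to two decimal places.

6.68%

After the change:
Total capital V = 462 + 420 = 882.
Equity: weight = 462/882 = 0.5238; cost = 10.11%.
Convertible notes (debt portion): weight = 420/882 = 0.4762; after-tax cost = 4.4% × (1 − 34%) = 2.9040%.
WACC = 0.5238 × 10.1100% + 0.4762 × 2.9040% = 6.6786%.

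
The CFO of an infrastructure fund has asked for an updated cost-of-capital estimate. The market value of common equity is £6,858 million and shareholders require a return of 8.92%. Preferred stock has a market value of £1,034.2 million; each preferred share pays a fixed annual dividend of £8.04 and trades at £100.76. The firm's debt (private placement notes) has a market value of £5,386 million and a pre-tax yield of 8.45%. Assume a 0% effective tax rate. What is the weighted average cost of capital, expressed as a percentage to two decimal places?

8.66%

Cost of preferred: Rp = 8.04 / 100.76 = 7.9794%.
Total capital V = 6858 + 1034.2 + 5386 = 13278.2.
Equity: weight = 6858/13278.2 = 0.5165; cost = 8.92%.
Preferred: weight = 1034.2/13278.2 = 0.0779; cost = 7.9794%.
Private placement notes: weight = 5386/13278.2 = 0.4056; after-tax cost = 8.45% × (1 − 0%) = 8.4500%.
WACC = 0.5165 × 8.9200% + 0.0779 × 7.9794% + 0.4056 × 8.4500% = 8.6561%.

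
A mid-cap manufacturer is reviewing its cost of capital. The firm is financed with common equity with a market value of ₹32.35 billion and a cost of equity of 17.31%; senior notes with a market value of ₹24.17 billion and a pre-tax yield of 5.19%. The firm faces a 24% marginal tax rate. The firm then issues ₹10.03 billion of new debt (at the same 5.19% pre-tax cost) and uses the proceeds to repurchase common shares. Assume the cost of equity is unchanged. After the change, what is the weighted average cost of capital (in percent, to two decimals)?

After the change:
Total capital V = 22.32 + 34.2 = 56.52.
Equity: weight = 22.32/56.52 = 0.3949; cost = 17.31%.
Senior notes: weight = 34.2/56.52 = 0.6051; after-tax cost = 5.19% × (1 − 24%) = 3.9444%.
WACC = 0.3949 × 17.3100% + 0.6051 × 3.9444% = 9.2225%.

9.22%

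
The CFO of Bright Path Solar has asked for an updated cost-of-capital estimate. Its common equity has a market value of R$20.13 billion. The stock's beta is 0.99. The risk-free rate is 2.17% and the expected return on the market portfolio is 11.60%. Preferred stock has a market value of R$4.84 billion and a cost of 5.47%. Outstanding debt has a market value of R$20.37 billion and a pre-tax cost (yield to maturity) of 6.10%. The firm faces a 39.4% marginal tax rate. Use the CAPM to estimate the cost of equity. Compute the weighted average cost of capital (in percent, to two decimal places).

7.35%

Market risk premium = 11.6% − 2.17% = 9.43%.
Cost of equity via CAPM: Re = 2.17% + 0.99 × 9.43% = 11.5057%.
Total capital V = 20.13 + 4.84 + 20.37 = 45.34.
Equity: weight = 20.13/45.34 = 0.4440; cost = 11.5057%.
Preferred: weight = 4.84/45.34 = 0.1067; cost = 5.47%.
Debt: weight = 20.37/45.34 = 0.4493; after-tax cost = 6.1% × (1 − 39.4%) = 3.6966%.
WACC = 0.4440 × 11.5057% + 0.1067 × 5.4700% + 0.4493 × 3.6966% = 7.3530%.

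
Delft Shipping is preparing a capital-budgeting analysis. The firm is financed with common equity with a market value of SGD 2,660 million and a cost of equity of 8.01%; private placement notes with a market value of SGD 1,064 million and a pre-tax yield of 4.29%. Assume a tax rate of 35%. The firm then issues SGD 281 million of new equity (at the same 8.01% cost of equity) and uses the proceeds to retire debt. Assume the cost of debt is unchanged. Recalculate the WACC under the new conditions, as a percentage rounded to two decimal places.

6.91%

After the change:
Total capital V = 2941 + 783 = 3724.
Equity: weight = 2941/3724 = 0.7897; cost = 8.01%.
Private placement notes: weight = 783/3724 = 0.2103; after-tax cost = 4.29% × (1 − 35%) = 2.7885%.
WACC = 0.7897 × 8.0100% + 0.2103 × 2.7885% = 6.9121%.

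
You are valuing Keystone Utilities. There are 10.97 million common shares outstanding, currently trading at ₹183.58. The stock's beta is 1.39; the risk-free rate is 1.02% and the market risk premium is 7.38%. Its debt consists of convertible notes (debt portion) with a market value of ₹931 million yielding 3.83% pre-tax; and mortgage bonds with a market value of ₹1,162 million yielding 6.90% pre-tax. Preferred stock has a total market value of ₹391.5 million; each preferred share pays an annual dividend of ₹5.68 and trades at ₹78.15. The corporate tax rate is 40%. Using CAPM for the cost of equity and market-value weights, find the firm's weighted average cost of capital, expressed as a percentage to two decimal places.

Cost of equity via CAPM: Re = 1.02% + 1.39 × 7.38% = 11.2782%.
Cost of preferred: Rp = 5.68 / 78.15 = 7.2681%.
Market value of equity E = 183.58 × 10.97m = 2013.8726m.
Total capital V = 2013.8726 + 391.5 + 931 + 1162 = 4498.3726.
Equity: weight = 2013.8726/4498.3726 = 0.4477; cost = 11.2782%.
Preferred: weight = 391.5/4498.3726 = 0.0870; cost = 7.2681%.
Convertible notes (debt portion): weight = 931/4498.3726 = 0.2070; after-tax cost = 3.83% × (1 − 40%) = 2.2980%.
Mortgage bonds: weight = 1162/4498.3726 = 0.2583; after-tax cost = 6.9% × (1 − 40%) = 4.1400%.
WACC = 0.4477 × 11.2782% + 0.0870 × 7.2681% + 0.2070 × 2.2980% + 0.2583 × 4.1400% = 7.2267%.

7.23%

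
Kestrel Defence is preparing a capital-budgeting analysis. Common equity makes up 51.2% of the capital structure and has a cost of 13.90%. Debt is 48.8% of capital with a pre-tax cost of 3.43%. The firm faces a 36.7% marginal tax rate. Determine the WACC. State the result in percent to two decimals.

8.18%

After-tax cost of debt = 3.43% × (1 − 36.7%) = 2.1712%.
WACC = 0.512 × 13.9000% + 0.488 × 2.1712% = 8.1763%.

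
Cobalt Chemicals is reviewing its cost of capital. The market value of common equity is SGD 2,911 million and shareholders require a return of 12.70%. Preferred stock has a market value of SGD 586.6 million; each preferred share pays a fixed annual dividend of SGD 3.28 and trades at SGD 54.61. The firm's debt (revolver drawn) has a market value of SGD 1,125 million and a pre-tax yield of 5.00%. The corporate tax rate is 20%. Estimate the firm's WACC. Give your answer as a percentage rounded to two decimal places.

Cost of preferred: Rp = 3.28 / 54.61 = 6.0062%.
Total capital V = 2911 + 586.6 + 1125 = 4622.6.
Equity: weight = 2911/4622.6 = 0.6297; cost = 12.7%.
Preferred: weight = 586.6/4622.6 = 0.1269; cost = 6.0062%.
Revolver drawn: weight = 1125/4622.6 = 0.2434; after-tax cost = 5% × (1 − 20%) = 4.0000%.
WACC = 0.6297 × 12.7000% + 0.1269 × 6.0062% + 0.2434 × 4.0000% = 9.7333%.

9.73%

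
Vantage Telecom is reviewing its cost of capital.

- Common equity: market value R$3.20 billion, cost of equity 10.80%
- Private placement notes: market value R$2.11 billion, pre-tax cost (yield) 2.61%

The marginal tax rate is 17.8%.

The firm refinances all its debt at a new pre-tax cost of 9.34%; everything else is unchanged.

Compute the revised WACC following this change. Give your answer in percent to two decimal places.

9.56%

After the change:
Total capital V = 3.2 + 2.11 = 5.31.
Equity: weight = 3.2/5.31 = 0.6026; cost = 10.8%.
Private placement notes: weight = 2.11/5.31 = 0.3974; after-tax cost = 9.34% × (1 − 17.8%) = 7.6775%.
WACC = 0.6026 × 10.8000% + 0.3974 × 7.6775% = 9.5592%.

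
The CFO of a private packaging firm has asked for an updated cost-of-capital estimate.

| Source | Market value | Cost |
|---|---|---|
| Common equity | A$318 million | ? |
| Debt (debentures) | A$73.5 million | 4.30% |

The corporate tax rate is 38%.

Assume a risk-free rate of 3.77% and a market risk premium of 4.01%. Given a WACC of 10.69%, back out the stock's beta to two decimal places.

2.19

Total capital V = 318 + 73.5 = 391.5.
Equity weight = 318/391.5 = 0.8123.
Debentures weight = 73.5/391.5 = 0.1877.
Debt contribution = 0.1877 × 4.3% × (1 − 38%) = 0.5005%.
Required equity contribution = 10.69% − 0.5005% = 10.1895%  ⇒  Re = 12.5446%.
CAPM: 12.5446% = 3.77% + β × 4.01%  ⇒  β = 2.1882.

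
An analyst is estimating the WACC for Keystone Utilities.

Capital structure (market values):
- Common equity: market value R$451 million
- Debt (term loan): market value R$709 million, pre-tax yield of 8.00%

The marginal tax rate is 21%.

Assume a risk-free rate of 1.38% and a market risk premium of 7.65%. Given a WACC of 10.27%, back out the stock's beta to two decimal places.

1.97

Total capital V = 451 + 709 = 1160.
Equity weight = 451/1160 = 0.3888.
Term loan weight = 709/1160 = 0.6112.
Debt contribution = 0.6112 × 8% × (1 − 21%) = 3.8628%.
Required equity contribution = 10.27% − 3.8628% = 6.4072%  ⇒  Re = 16.4796%.
CAPM: 16.4796% = 1.38% + β × 7.65%  ⇒  β = 1.9738.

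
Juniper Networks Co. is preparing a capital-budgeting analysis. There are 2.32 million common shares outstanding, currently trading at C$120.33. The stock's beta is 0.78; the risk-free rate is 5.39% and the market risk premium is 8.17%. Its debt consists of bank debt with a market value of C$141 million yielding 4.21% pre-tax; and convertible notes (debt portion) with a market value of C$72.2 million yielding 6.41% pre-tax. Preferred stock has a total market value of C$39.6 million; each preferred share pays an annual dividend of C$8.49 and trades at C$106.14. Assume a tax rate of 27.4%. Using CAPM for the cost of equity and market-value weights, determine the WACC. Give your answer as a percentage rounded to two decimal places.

8.21%

Cost of equity via CAPM: Re = 5.39% + 0.78 × 8.17% = 11.7626%.
Cost of preferred: Rp = 8.49 / 106.14 = 7.9989%.
Market value of equity E = 120.33 × 2.32m = 279.1656m.
Total capital V = 279.1656 + 39.6 + 141 + 72.2 = 531.9656.
Equity: weight = 279.1656/531.9656 = 0.5248; cost = 11.7626%.
Preferred: weight = 39.6/531.9656 = 0.0744; cost = 7.9989%.
Bank debt: weight = 141/531.9656 = 0.2651; after-tax cost = 4.21% × (1 − 27.4%) = 3.0565%.
Convertible notes (debt portion): weight = 72.2/531.9656 = 0.1357; after-tax cost = 6.41% × (1 − 27.4%) = 4.6537%.
WACC = 0.5248 × 11.7626% + 0.0744 × 7.9989% + 0.2651 × 3.0565% + 0.1357 × 4.6537% = 8.2100%.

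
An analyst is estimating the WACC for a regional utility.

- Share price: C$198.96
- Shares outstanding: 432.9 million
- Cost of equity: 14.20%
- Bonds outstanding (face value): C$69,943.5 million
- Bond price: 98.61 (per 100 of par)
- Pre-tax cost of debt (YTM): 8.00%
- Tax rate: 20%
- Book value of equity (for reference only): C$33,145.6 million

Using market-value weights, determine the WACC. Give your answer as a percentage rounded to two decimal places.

10.73%

Market value of equity E = 198.96 × 432.9m = 86129.784m. Market value of debt D = 69943.5m × 98.61/100 = 68971.28535m.
Total capital V = 86129.784 + 68971.28535 = 155101.06935.
Equity: weight = 86129.784/155101.06935 = 0.5553; cost = 14.2%.
Bonds outstanding: weight = 68971.28535/155101.06935 = 0.4447; after-tax cost = 8% × (1 − 20%) = 6.4000%.
WACC = 0.5553 × 14.2000% + 0.4447 × 6.4000% = 10.7314%.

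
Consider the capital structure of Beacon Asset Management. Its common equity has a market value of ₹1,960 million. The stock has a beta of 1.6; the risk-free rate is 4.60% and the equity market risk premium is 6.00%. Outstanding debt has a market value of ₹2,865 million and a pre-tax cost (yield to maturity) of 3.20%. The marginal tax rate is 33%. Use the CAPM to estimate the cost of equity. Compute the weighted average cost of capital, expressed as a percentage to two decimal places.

Cost of equity via CAPM: Re = 4.6% + 1.6 × 6.0% = 14.2000%.
Total capital V = 1960 + 2865 = 4825.
Equity: weight = 1960/4825 = 0.4062; cost = 14.2%.
Debt: weight = 2865/4825 = 0.5938; after-tax cost = 3.2% × (1 − 33%) = 2.1440%.
WACC = 0.4062 × 14.2000% + 0.5938 × 2.1440% = 7.0414%.

7.04%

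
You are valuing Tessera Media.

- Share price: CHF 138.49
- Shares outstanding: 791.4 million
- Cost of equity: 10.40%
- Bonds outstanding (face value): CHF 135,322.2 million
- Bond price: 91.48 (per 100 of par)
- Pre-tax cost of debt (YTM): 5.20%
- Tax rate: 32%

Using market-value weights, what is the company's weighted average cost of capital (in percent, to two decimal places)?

6.76%

Market value of equity E = 138.49 × 791.4m = 109600.986m. Market value of debt D = 135322.2m × 91.48/100 = 123792.74856m.
Total capital V = 109600.986 + 123792.74856 = 233393.73456.
Equity: weight = 109600.986/233393.73456 = 0.4696; cost = 10.4%.
Bonds outstanding: weight = 123792.74856/233393.73456 = 0.5304; after-tax cost = 5.2% × (1 − 32%) = 3.5360%.
WACC = 0.4696 × 10.4000% + 0.5304 × 3.5360% = 6.7593%.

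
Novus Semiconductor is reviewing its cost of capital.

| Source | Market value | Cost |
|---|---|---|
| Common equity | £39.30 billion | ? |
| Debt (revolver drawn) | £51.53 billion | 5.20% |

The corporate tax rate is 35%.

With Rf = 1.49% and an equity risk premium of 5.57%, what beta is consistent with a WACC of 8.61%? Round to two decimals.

Total capital V = 39.3 + 51.53 = 90.83.
Equity weight = 39.3/90.83 = 0.4327.
Revolver drawn weight = 51.53/90.83 = 0.5673.
Debt contribution = 0.5673 × 5.2% × (1 − 35%) = 1.9176%.
Required equity contribution = 8.61% − 1.9176% = 6.6924%  ⇒  Re = 15.4676%.
CAPM: 15.4676% = 1.49% + β × 5.57%  ⇒  β = 2.5094.

2.51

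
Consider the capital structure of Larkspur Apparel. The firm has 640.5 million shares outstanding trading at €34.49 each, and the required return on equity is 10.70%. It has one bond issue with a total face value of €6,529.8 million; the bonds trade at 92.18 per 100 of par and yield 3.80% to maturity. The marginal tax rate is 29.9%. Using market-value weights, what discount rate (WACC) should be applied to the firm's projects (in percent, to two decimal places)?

8.98%

Market value of equity E = 34.49 × 640.5m = 22090.845m. Market value of debt D = 6529.8m × 92.18/100 = 6019.16964m.
Total capital V = 22090.845 + 6019.16964 = 28110.01464.
Equity: weight = 22090.845/28110.01464 = 0.7859; cost = 10.7%.
Bonds outstanding: weight = 6019.16964/28110.01464 = 0.2141; after-tax cost = 3.8% × (1 − 29.9%) = 2.6638%.
WACC = 0.7859 × 10.7000% + 0.2141 × 2.6638% = 8.9792%.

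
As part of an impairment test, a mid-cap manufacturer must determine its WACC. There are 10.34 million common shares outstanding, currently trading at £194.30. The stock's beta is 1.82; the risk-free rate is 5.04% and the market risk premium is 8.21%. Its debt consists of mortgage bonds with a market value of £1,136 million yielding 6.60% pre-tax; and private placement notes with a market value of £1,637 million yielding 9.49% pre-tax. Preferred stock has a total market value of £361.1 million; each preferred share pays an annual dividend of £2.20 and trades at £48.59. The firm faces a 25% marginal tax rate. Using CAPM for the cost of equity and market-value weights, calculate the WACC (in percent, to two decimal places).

Cost of equity via CAPM: Re = 5.04% + 1.82 × 8.21% = 19.9822%.
Cost of preferred: Rp = 2.2 / 48.59 = 4.5277%.
Market value of equity E = 194.3 × 10.34m = 2009.062m.
Total capital V = 2009.062 + 361.1 + 1136 + 1637 = 5143.162.
Equity: weight = 2009.062/5143.162 = 0.3906; cost = 19.9822%.
Preferred: weight = 361.1/5143.162 = 0.0702; cost = 4.5277%.
Mortgage bonds: weight = 1136/5143.162 = 0.2209; after-tax cost = 6.6% × (1 − 25%) = 4.9500%.
Private placement notes: weight = 1637/5143.162 = 0.3183; after-tax cost = 9.49% × (1 − 25%) = 7.1175%.
WACC = 0.3906 × 19.9822% + 0.0702 × 4.5277% + 0.2209 × 4.9500% + 0.3183 × 7.1175% = 11.4822%.

11.48%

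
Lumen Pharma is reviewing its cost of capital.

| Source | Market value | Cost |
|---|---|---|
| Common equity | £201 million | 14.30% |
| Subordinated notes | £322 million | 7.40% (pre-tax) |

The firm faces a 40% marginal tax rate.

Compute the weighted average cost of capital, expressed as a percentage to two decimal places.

Total capital V = 201 + 322 = 523.
Equity: weight = 201/523 = 0.3843; cost = 14.3%.
Subordinated notes: weight = 322/523 = 0.6157; after-tax cost = 7.4% × (1 − 40%) = 4.4400%.
WACC = 0.3843 × 14.3000% + 0.6157 × 4.4400% = 8.2294%.

8.23%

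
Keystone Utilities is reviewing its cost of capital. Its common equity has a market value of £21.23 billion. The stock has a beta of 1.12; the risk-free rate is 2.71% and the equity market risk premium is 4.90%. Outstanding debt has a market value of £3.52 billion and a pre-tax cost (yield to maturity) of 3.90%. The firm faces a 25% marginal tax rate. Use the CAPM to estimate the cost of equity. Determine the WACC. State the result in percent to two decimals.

7.45%

Cost of equity via CAPM: Re = 2.71% + 1.12 × 4.9% = 8.1980%.
Total capital V = 21.23 + 3.52 = 24.75.
Equity: weight = 21.23/24.75 = 0.8578; cost = 8.198%.
Debt: weight = 3.52/24.75 = 0.1422; after-tax cost = 3.9% × (1 − 25%) = 2.9250%.
WACC = 0.8578 × 8.1980% + 0.1422 × 2.9250% = 7.4481%.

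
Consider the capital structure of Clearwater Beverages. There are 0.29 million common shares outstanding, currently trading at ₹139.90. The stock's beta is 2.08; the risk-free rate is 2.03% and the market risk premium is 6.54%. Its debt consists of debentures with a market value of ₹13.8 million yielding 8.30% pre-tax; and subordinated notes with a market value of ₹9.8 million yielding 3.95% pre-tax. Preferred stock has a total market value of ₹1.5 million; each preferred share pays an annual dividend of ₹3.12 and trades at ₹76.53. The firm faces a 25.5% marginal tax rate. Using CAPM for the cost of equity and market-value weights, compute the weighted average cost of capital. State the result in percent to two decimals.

11.49%

Cost of equity via CAPM: Re = 2.03% + 2.08 × 6.54% = 15.6332%.
Cost of preferred: Rp = 3.12 / 76.53 = 4.0768%.
Market value of equity E = 139.9 × 0.29m = 40.571m.
Total capital V = 40.571 + 1.5 + 13.8 + 9.8 = 65.671.
Equity: weight = 40.571/65.671 = 0.6178; cost = 15.6332%.
Preferred: weight = 1.5/65.671 = 0.0228; cost = 4.0768%.
Debentures: weight = 13.8/65.671 = 0.2101; after-tax cost = 8.3% × (1 − 25.5%) = 6.1835%.
Subordinated notes: weight = 9.8/65.671 = 0.1492; after-tax cost = 3.95% × (1 − 25.5%) = 2.9428%.
WACC = 0.6178 × 15.6332% + 0.0228 × 4.0768% + 0.2101 × 6.1835% + 0.1492 × 2.9428% = 11.4897%.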